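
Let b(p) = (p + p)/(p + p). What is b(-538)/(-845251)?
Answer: -1/845251 ≈ -1.1831e-6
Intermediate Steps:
b(p) = 1 (b(p) = (2*p)/((2*p)) = (2*p)*(1/(2*p)) = 1)
b(-538)/(-845251) = 1/(-845251) = 1*(-1/845251) = -1/845251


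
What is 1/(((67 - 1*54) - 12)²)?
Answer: 1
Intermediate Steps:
1/(((67 - 1*54) - 12)²) = 1/(((67 - 54) - 12)²) = 1/((13 - 12)²) = 1/(1²) = 1/1 = 1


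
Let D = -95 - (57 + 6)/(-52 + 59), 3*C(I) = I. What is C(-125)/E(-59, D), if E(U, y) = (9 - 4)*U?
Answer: 25/177 ≈ 0.14124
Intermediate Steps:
C(I) = I/3
D = -104 (D = -95 - 63/7 = -95 - 1*9 = -95 - 9 = -104)
E(U, y) = 5*U
C(-125)/E(-59, D) = ((1/3)*(-125))/((5*(-59))) = -125/3/(-295) = -125/3*(-1/295) = 25/177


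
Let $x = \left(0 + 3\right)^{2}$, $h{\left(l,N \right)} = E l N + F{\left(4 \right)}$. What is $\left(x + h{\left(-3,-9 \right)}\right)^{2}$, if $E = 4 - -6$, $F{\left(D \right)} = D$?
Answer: $80089$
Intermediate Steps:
$E = 10$ ($E = 4 + 6 = 10$)
$h{\left(l,N \right)} = 4 + 10 N l$ ($h{\left(l,N \right)} = 10 l N + 4 = 10 N l + 4 = 4 + 10 N l$)
$x = 9$ ($x = 3^{2} = 9$)
$\left(x + h{\left(-3,-9 \right)}\right)^{2} = \left(9 + \left(4 + 10 \left(-9\right) \left(-3\right)\right)\right)^{2} = \left(9 + \left(4 + 270\right)\right)^{2} = \left(9 + 274\right)^{2} = 283^{2} = 80089$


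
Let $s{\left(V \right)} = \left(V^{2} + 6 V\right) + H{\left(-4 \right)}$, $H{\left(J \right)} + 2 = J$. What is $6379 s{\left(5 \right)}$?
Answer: $312571$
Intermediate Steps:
$H{\left(J \right)} = -2 + J$
$s{\left(V \right)} = -6 + V^{2} + 6 V$ ($s{\left(V \right)} = \left(V^{2} + 6 V\right) - 6 = -6 + V^{2} + 6 V$)
$6379 s{\left(5 \right)} = 6379 \left(-6 + 5^{2} + 6 \cdot 5\right) = 6379 \left(-6 + 25 + 30\right) = 6379 \cdot 49 = 312571$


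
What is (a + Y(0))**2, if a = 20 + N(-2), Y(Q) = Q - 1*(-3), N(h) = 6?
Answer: 841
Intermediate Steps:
Y(Q) = 3 + Q (Y(Q) = Q + 3 = 3 + Q)
a = 26 (a = 20 + 6 = 26)
(a + Y(0))**2 = (26 + (3 + 0))**2 = (26 + 3)**2 = 29**2 = 841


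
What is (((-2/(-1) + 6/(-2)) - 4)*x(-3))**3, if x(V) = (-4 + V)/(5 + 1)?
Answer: 42875/216 ≈ 198.50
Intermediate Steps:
x(V) = -2/3 + V/6 (x(V) = (-4 + V)/6 = (-4 + V)*(1/6) = -2/3 + V/6)
(((-2/(-1) + 6/(-2)) - 4)*x(-3))**3 = (((-2/(-1) + 6/(-2)) - 4)*(-2/3 + (1/6)*(-3)))**3 = (((-2*(-1) + 6*(-1/2)) - 4)*(-2/3 - 1/2))**3 = (((2 - 3) - 4)*(-7/6))**3 = ((-1 - 4)*(-7/6))**3 = (-5*(-7/6))**3 = (35/6)**3 = 42875/216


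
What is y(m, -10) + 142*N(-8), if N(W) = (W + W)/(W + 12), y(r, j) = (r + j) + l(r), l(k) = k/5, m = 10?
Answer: -566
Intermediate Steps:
l(k) = k/5 (l(k) = k*(⅕) = k/5)
y(r, j) = j + 6*r/5 (y(r, j) = (r + j) + r/5 = (j + r) + r/5 = j + 6*r/5)
N(W) = 2*W/(12 + W) (N(W) = (2*W)/(12 + W) = 2*W/(12 + W))
y(m, -10) + 142*N(-8) = (-10 + (6/5)*10) + 142*(2*(-8)/(12 - 8)) = (-10 + 12) + 142*(2*(-8)/4) = 2 + 142*(2*(-8)*(¼)) = 2 + 142*(-4) = 2 - 568 = -566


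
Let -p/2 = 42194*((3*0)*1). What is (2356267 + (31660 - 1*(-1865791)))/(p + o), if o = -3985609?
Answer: -4253718/3985609 ≈ -1.0673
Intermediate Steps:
p = 0 (p = -84388*(3*0)*1 = -84388*0*1 = -84388*0 = -2*0 = 0)
(2356267 + (31660 - 1*(-1865791)))/(p + o) = (2356267 + (31660 - 1*(-1865791)))/(0 - 3985609) = (2356267 + (31660 + 1865791))/(-3985609) = (2356267 + 1897451)*(-1/3985609) = 4253718*(-1/3985609) = -4253718/3985609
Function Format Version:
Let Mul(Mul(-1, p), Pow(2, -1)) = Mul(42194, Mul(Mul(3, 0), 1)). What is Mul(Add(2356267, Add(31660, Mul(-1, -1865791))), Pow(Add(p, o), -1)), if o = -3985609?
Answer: Rational(-4253718, 3985609) ≈ -1.0673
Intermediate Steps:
p = 0 (p = Mul(-2, Mul(42194, Mul(Mul(3, 0), 1))) = Mul(-2, Mul(42194, Mul(0, 1))) = Mul(-2, Mul(42194, 0)) = Mul(-2, 0) = 0)
Mul(Add(2356267, Add(31660, Mul(-1, -1865791))), Pow(Add(p, o), -1)) = Mul(Add(2356267, Add(31660, Mul(-1, -1865791))), Pow(Add(0, -3985609), -1)) = Mul(Add(2356267, Add(31660, 1865791)), Pow(-3985609, -1)) = Mul(Add(2356267, 1897451), Rational(-1, 3985609)) = Mul(4253718, Rational(-1, 3985609)) = Rational(-4253718, 3985609)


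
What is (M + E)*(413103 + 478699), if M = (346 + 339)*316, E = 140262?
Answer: 318125393044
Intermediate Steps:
M = 216460 (M = 685*316 = 216460)
(M + E)*(413103 + 478699) = (216460 + 140262)*(413103 + 478699) = 356722*891802 = 318125393044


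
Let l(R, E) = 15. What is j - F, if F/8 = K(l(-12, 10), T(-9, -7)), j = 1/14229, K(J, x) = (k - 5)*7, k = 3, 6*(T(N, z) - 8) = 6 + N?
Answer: 1593649/14229 ≈ 112.00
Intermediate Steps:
T(N, z) = 9 + N/6 (T(N, z) = 8 + (6 + N)/6 = 8 + (1 + N/6) = 9 + N/6)
K(J, x) = -14 (K(J, x) = (3 - 5)*7 = -2*7 = -14)
j = 1/14229 ≈ 7.0279e-5
F = -112 (F = 8*(-14) = -112)
j - F = 1/14229 - 1*(-112) = 1/14229 + 112 = 1593649/14229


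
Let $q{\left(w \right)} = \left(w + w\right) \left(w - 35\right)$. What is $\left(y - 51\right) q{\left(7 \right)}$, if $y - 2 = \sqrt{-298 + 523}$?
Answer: $13328$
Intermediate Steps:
$q{\left(w \right)} = 2 w \left(-35 + w\right)$
$y = 17$ ($y = 2 + \sqrt{-298 + 523} = 2 + \sqrt{225} = 2 + 15 = 17$)
$\left(y - 51\right) q{\left(7 \right)} = \left(17 - 51\right) 2 \cdot 7 \left(-35 + 7\right) = - 34 \cdot 2 \cdot 7 \left(-28\right) = \left(-34\right) \left(-392\right) = 13328$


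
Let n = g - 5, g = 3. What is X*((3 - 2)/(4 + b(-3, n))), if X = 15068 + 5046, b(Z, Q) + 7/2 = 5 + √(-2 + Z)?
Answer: 442508/141 - 80456*I*√5/141 ≈ 3138.4 - 1275.9*I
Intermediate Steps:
n = -2 (n = 3 - 5 = -2)
b(Z, Q) = 3/2 + √(-2 + Z) (b(Z, Q) = -7/2 + (5 + √(-2 + Z)) = 3/2 + √(-2 + Z))
X = 20114
X*((3 - 2)/(4 + b(-3, n))) = 20114*((3 - 2)/(4 + (3/2 + √(-2 - 3)))) = 20114*(1/(4 + (3/2 + √(-5)))) = 20114*(1/(4 + (3/2 + I*√5))) = 20114*(1/(11/2 + I*√5)) = 20114/(11/2 + I*√5)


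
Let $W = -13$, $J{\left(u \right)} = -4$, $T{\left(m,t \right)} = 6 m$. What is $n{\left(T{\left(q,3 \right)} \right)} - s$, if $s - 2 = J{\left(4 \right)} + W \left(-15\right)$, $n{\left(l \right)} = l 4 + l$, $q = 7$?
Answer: $17$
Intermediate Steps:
$n{\left(l \right)} = 5 l$ ($n{\left(l \right)} = 4 l + l = 5 l$)
$s = 193$ ($s = 2 - -191 = 2 + \left(-4 + 195\right) = 2 + 191 = 193$)
$n{\left(T{\left(q,3 \right)} \right)} - s = 5 \cdot 6 \cdot 7 - 193 = 5 \cdot 42 - 193 = 210 - 193 = 17$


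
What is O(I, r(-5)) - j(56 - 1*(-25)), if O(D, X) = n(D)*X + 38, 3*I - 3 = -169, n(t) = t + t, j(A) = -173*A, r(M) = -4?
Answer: 43481/3 ≈ 14494.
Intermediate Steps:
n(t) = 2*t
I = -166/3 (I = 1 + (1/3)*(-169) = 1 - 169/3 = -166/3 ≈ -55.333)
O(D, X) = 38 + 2*D*X (O(D, X) = (2*D)*X + 38 = 2*D*X + 38 = 38 + 2*D*X)
O(I, r(-5)) - j(56 - 1*(-25)) = (38 + 2*(-166/3)*(-4)) - (-173)*(56 - 1*(-25)) = (38 + 1328/3) - (-173)*(56 + 25) = 1442/3 - (-173)*81 = 1442/3 - 1*(-14013) = 1442/3 + 14013 = 43481/3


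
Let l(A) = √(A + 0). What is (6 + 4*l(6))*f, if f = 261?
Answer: 1566 + 1044*√6 ≈ 4123.3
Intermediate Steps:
l(A) = √A
(6 + 4*l(6))*f = (6 + 4*√6)*261 = 1566 + 1044*√6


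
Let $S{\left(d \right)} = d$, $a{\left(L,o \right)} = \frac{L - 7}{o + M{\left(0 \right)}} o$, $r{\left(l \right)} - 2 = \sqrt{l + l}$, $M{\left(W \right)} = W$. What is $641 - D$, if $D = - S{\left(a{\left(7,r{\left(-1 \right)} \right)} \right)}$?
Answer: $641$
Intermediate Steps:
$r{\left(l \right)} = 2 + \sqrt{2} \sqrt{l}$ ($r{\left(l \right)} = 2 + \sqrt{l + l} = 2 + \sqrt{2 l} = 2 + \sqrt{2} \sqrt{l}$)
$a{\left(L,o \right)} = -7 + L$ ($a{\left(L,o \right)} = \frac{L - 7}{o + 0} o = \frac{-7 + L}{o} o = -7 + L$)
$D = 0$ ($D = - (-7 + 7) = \left(-1\right) 0 = 0$)
$641 - D = 641 - 0 = 641 + 0 = 641$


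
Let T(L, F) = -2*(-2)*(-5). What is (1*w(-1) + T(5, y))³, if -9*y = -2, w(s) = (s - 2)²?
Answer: -1331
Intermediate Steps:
w(s) = (-2 + s)²
y = 2/9 (y = -⅑*(-2) = 2/9 ≈ 0.22222)
T(L, F) = -20 (T(L, F) = 4*(-5) = -20)
(1*w(-1) + T(5, y))³ = (1*(-2 - 1)² - 20)³ = (1*(-3)² - 20)³ = (1*9 - 20)³ = (9 - 20)³ = (-11)³ = -1331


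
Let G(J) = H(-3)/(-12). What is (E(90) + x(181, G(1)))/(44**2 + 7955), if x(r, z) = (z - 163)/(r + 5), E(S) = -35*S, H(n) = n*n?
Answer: -2344255/7358904 ≈ -0.31856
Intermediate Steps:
H(n) = n**2
G(J) = -3/4 (G(J) = (-3)**2/(-12) = 9*(-1/12) = -3/4)
x(r, z) = (-163 + z)/(5 + r)
(E(90) + x(181, G(1)))/(44**2 + 7955) = (-35*90 + (-163 - 3/4)/(5 + 181))/(44**2 + 7955) = (-3150 - 655/4/186)/(1936 + 7955) = (-3150 + (1/186)*(-655/4))/9891 = (-3150 - 655/744)*(1/9891) = -2344255/744*1/9891 = -2344255/7358904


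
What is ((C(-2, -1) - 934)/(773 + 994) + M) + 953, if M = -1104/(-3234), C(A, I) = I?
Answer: 907470752/952413 ≈ 952.81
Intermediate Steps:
M = 184/539 (M = -1104*(-1/3234) = 184/539 ≈ 0.34137)
((C(-2, -1) - 934)/(773 + 994) + M) + 953 = ((-1 - 934)/(773 + 994) + 184/539) + 953 = (-935/1767 + 184/539) + 953 = -178837/952413 + 953 = 907470752/952413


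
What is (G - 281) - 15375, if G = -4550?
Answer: -20206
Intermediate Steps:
(G - 281) - 15375 = (-4550 - 281) - 15375 = -4831 - 15375 = -20206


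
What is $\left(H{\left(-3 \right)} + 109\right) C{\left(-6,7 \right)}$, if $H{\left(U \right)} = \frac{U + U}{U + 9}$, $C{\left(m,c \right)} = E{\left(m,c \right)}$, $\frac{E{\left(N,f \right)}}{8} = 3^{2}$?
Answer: $7776$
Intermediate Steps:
$E{\left(N,f \right)} = 72$ ($E{\left(N,f \right)} = 8 \cdot 3^{2} = 8 \cdot 9 = 72$)
$C{\left(m,c \right)} = 72$
$H{\left(U \right)} = \frac{2 U}{9 + U}$
$\left(H{\left(-3 \right)} + 109\right) C{\left(-6,7 \right)} = \left(2 \left(-3\right) \frac{1}{9 - 3} + 109\right) 72 = \left(2 \left(-3\right) \frac{1}{6} + 109\right) 72 = \left(-1 + 109\right) 72 = 108 \cdot 72 = 7776$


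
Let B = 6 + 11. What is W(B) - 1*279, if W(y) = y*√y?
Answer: -279 + 17*√17 ≈ -208.91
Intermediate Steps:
B = 17
W(y) = y^(3/2)
W(B) - 1*279 = 17^(3/2) - 1*279 = 17*√17 - 279 = -279 + 17*√17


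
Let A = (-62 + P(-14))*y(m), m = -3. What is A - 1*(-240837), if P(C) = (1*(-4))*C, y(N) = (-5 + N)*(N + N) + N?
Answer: 240567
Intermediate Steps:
y(N) = N + 2*N*(-5 + N) (y(N) = (-5 + N)*(2*N) + N = 2*N*(-5 + N) + N = N + 2*N*(-5 + N))
P(C) = -4*C
A = -270 (A = (-62 - 4*(-14))*(-3*(-9 + 2*(-3))) = (-62 + 56)*(-3*(-9 - 6)) = -(-18)*(-15) = -6*45 = -270)
A - 1*(-240837) = -270 - 1*(-240837) = -270 + 240837 = 240567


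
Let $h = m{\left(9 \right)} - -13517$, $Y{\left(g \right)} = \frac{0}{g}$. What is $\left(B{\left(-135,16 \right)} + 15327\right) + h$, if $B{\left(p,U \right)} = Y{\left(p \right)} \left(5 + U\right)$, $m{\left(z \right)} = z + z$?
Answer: $28862$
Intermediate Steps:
$m{\left(z \right)} = 2 z$
$Y{\left(g \right)} = 0$
$h = 13535$ ($h = 2 \cdot 9 - -13517 = 18 + 13517 = 13535$)
$B{\left(p,U \right)} = 0$ ($B{\left(p,U \right)} = 0 \left(5 + U\right) = 0$)
$\left(B{\left(-135,16 \right)} + 15327\right) + h = \left(0 + 15327\right) + 13535 = 15327 + 13535 = 28862$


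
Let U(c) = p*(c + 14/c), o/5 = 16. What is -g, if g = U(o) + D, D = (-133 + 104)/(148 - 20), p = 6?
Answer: -307727/640 ≈ -480.82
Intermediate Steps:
o = 80 (o = 5*16 = 80)
D = -29/128 ≈ -0.22656
U(c) = 6*c + 84/c (U(c) = 6*(c + 14/c) = 6*c + 84/c)
g = 307727/640 (g = (6*80 + 84/80) - 29/128 = (480 + 84*(1/80)) - 29/128 = (480 + 21/20) - 29/128 = 9621/20 - 29/128 = 307727/640 ≈ 480.82)
-g = -1*307727/640 = -307727/640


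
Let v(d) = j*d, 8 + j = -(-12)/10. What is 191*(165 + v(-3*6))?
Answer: 274467/5 ≈ 54893.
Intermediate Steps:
j = -34/5 (j = -8 - (-12)/10 = -8 - 1*(-6/5) = -8 + 6/5 = -34/5 ≈ -6.8000)
v(d) = -34*d/5
191*(165 + v(-3*6)) = 191*(165 - (-102)*6/5) = 191*(165 - 34/5*(-18)) = 191*(165 + 612/5) = 191*(1437/5) = 274467/5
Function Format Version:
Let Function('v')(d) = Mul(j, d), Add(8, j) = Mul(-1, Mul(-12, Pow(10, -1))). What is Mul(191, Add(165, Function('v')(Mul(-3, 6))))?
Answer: Rational(274467, 5) ≈ 54893.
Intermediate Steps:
j = Rational(-34, 5) (j = Add(-8, Mul(-1, Mul(-12, Pow(10, -1)))) = Add(-8, Mul(-1, Mul(-12, Rational(1, 10)))) = Add(-8, Mul(-1, Rational(-6, 5))) = Add(-8, Rational(6, 5)) = Rational(-34, 5) ≈ -6.8000)
Function('v')(d) = Mul(Rational(-34, 5), d)
Mul(191, Add(165, Function('v')(Mul(-3, 6)))) = Mul(191, Add(165, Mul(Rational(-34, 5), Mul(-3, 6)))) = Mul(191, Add(165, Mul(Rational(-34, 5), -18))) = Mul(191, Add(165, Rational(612, 5))) = Mul(191, Rational(1437, 5)) = Rational(274467, 5)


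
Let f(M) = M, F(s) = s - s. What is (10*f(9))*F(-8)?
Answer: 0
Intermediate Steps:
F(s) = 0
(10*f(9))*F(-8) = (10*9)*0 = 90*0 = 0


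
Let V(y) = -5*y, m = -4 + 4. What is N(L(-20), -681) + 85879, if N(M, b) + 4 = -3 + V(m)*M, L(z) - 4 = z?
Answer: 85872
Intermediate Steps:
m = 0
L(z) = 4 + z
N(M, b) = -7 (N(M, b) = -4 + (-3 + (-5*0)*M) = -4 + (-3 + 0*M) = -4 + (-3 + 0) = -4 - 3 = -7)
N(L(-20), -681) + 85879 = -7 + 85879 = 85872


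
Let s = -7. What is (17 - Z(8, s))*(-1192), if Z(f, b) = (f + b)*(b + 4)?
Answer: -23840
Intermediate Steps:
Z(f, b) = (4 + b)*(b + f) (Z(f, b) = (b + f)*(4 + b) = (4 + b)*(b + f))
(17 - Z(8, s))*(-1192) = (17 - ((-7)**2 + 4*(-7) + 4*8 - 7*8))*(-1192) = (17 - (49 - 28 + 32 - 56))*(-1192) = (17 - 1*(-3))*(-1192) = (17 + 3)*(-1192) = 20*(-1192) = -23840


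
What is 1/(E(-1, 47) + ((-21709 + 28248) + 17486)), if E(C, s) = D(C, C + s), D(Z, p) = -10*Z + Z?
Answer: 1/24034 ≈ 4.1608e-5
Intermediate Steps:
D(Z, p) = -9*Z
E(C, s) = -9*C
1/(E(-1, 47) + ((-21709 + 28248) + 17486)) = 1/(-9*(-1) + ((-21709 + 28248) + 17486)) = 1/(9 + (6539 + 17486)) = 1/(9 + 24025) = 1/24034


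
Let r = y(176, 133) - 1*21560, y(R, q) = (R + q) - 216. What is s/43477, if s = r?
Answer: -21467/43477 ≈ -0.49376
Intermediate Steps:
y(R, q) = -216 + R + q
r = -21467 (r = (-216 + 176 + 133) - 1*21560 = 93 - 21560 = -21467)
s = -21467
s/43477 = -21467/43477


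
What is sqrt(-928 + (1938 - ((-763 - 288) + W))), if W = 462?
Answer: sqrt(1599) ≈ 39.987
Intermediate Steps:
sqrt(-928 + (1938 - ((-763 - 288) + W))) = sqrt(-928 + (1938 - ((-763 - 288) + 462))) = sqrt(-928 + (1938 - (-1051 + 462))) = sqrt(-928 + (1938 - 1*(-589))) = sqrt(-928 + (1938 + 589)) = sqrt(-928 + 2527) = sqrt(1599)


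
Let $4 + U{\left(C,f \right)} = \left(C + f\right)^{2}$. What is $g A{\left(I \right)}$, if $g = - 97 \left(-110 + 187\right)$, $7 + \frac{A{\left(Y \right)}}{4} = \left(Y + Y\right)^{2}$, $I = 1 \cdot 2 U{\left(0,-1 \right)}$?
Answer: $-4093012$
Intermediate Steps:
$U{\left(C,f \right)} = -4 + \left(C + f\right)^{2}$
$I = -6$ ($I = 1 \cdot 2 \left(-4 + \left(0 - 1\right)^{2}\right) = 2 \left(-4 + \left(-1\right)^{2}\right) = 2 \left(-4 + 1\right) = 2 \left(-3\right) = -6$)
$A{\left(Y \right)} = -28 + 16 Y^{2}$ ($A{\left(Y \right)} = -28 + 4 \left(Y + Y\right)^{2} = -28 + 4 \left(2 Y\right)^{2} = -28 + 4 \cdot 4 Y^{2} = -28 + 16 Y^{2}$)
$g = -7469$ ($g = \left(-97\right) 77 = -7469$)
$g A{\left(I \right)} = - 7469 \left(-28 + 16 \left(-6\right)^{2}\right) = - 7469 \left(-28 + 16 \cdot 36\right) = - 7469 \left(-28 + 576\right) = \left(-7469\right) 548 = -4093012$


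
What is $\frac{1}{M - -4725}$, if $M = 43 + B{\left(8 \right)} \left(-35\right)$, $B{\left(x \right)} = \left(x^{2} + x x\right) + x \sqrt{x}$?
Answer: $- \frac{9}{17008} - \frac{35 \sqrt{2}}{34016} \approx -0.0019843$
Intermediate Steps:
$B{\left(x \right)} = x^{\frac{3}{2}} + 2 x^{2}$ ($B{\left(x \right)} = \left(x^{2} + x^{2}\right) + x^{\frac{3}{2}} = 2 x^{2} + x^{\frac{3}{2}} = x^{\frac{3}{2}} + 2 x^{2}$)
$M = -4437 - 560 \sqrt{2}$ ($M = 43 + \left(8^{\frac{3}{2}} + 2 \cdot 8^{2}\right) \left(-35\right) = 43 + \left(16 \sqrt{2} + 2 \cdot 64\right) \left(-35\right) = 43 + \left(16 \sqrt{2} + 128\right) \left(-35\right) = 43 + \left(128 + 16 \sqrt{2}\right) \left(-35\right) = 43 - \left(4480 + 560 \sqrt{2}\right) = -4437 - 560 \sqrt{2} \approx -5229.0$)
$\frac{1}{M - -4725} = \frac{1}{\left(-4437 - 560 \sqrt{2}\right) - -4725} = \frac{1}{\left(-4437 - 560 \sqrt{2}\right) + 4725} = \frac{1}{288 - 560 \sqrt{2}}$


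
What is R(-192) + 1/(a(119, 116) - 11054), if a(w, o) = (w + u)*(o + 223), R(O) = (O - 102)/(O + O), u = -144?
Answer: 956857/1249856 ≈ 0.76557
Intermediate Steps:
R(O) = (-102 + O)/(2*O) (R(O) = (-102 + O)/((2*O)) = (-102 + O)*(1/(2*O)) = (-102 + O)/(2*O))
a(w, o) = (-144 + w)*(223 + o) (a(w, o) = (w - 144)*(o + 223) = (-144 + w)*(223 + o))
R(-192) + 1/(a(119, 116) - 11054) = (½)*(-102 - 192)/(-192) + 1/((-32112 - 144*116 + 223*119 + 116*119) - 11054) = (½)*(-1/192)*(-294) + 1/((-32112 - 16704 + 26537 + 13804) - 11054) = 49/64 + 1/(-8475 - 11054) = 49/64 + 1/(-19529) = 49/64 - 1/19529 = 956857/1249856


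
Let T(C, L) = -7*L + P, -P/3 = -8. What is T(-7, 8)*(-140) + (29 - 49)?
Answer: 4460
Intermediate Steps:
P = 24 (P = -3*(-8) = 24)
T(C, L) = 24 - 7*L (T(C, L) = -7*L + 24 = 24 - 7*L)
T(-7, 8)*(-140) + (29 - 49) = (24 - 7*8)*(-140) + (29 - 49) = (24 - 56)*(-140) - 20 = -32*(-140) - 20 = 4480 - 20 = 4460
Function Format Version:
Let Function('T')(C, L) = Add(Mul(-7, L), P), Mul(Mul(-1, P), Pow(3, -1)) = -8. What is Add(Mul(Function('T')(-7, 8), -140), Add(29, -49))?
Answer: 4460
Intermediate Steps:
P = 24 (P = Mul(-3, -8) = 24)
Function('T')(C, L) = Add(24, Mul(-7, L)) (Function('T')(C, L) = Add(Mul(-7, L), 24) = Add(24, Mul(-7, L)))
Add(Mul(Function('T')(-7, 8), -140), Add(29, -49)) = Add(Mul(Add(24, Mul(-7, 8)), -140), Add(29, -49)) = Add(Mul(Add(24, -56), -140), -20) = Add(Mul(-32, -140), -20) = Add(4480, -20) = 4460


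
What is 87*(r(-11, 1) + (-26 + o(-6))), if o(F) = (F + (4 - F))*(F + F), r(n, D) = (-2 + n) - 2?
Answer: -7743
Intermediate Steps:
r(n, D) = -4 + n
o(F) = 8*F (o(F) = 4*(2*F) = 8*F)
87*(r(-11, 1) + (-26 + o(-6))) = 87*((-4 - 11) + (-26 + 8*(-6))) = 87*(-15 + (-26 - 48)) = 87*(-15 - 74) = 87*(-89) = -7743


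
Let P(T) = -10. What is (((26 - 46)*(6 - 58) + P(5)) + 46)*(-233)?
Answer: -250708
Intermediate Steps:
(((26 - 46)*(6 - 58) + P(5)) + 46)*(-233) = (((26 - 46)*(6 - 58) - 10) + 46)*(-233) = ((-20*(-52) - 10) + 46)*(-233) = ((1040 - 10) + 46)*(-233) = (1030 + 46)*(-233) = 1076*(-233) = -250708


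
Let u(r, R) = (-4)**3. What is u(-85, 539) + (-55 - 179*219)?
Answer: -39320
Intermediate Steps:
u(r, R) = -64
u(-85, 539) + (-55 - 179*219) = -64 + (-55 - 179*219) = -64 + (-55 - 39201) = -64 - 39256 = -39320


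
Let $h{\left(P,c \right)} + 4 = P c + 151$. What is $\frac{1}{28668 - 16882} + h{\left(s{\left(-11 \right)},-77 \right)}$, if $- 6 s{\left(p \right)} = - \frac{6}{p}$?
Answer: $\frac{1815045}{11786} \approx 154.0$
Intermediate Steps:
$s{\left(p \right)} = \frac{1}{p}$ ($s{\left(p \right)} = - \frac{\left(-6\right) \frac{1}{p}}{6} = \frac{1}{p}$)
$h{\left(P,c \right)} = 147 + P c$ ($h{\left(P,c \right)} = -4 + \left(P c + 151\right) = -4 + \left(151 + P c\right) = 147 + P c$)
$\frac{1}{28668 - 16882} + h{\left(s{\left(-11 \right)},-77 \right)} = \frac{1}{28668 - 16882} + \left(147 + \frac{1}{-11} \left(-77\right)\right) = \frac{1}{11786} + \left(147 - -7\right) = \frac{1}{11786} + \left(147 + 7\right) = \frac{1}{11786} + 154 = \frac{1815045}{11786}$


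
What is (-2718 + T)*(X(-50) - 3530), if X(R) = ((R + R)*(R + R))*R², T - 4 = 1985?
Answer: -18222426630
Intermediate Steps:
T = 1989 (T = 4 + 1985 = 1989)
X(R) = 4*R⁴ (X(R) = ((2*R)*(2*R))*R² = (4*R²)*R² = 4*R⁴)
(-2718 + T)*(X(-50) - 3530) = (-2718 + 1989)*(4*(-50)⁴ - 3530) = -729*(4*6250000 - 3530) = -729*(25000000 - 3530) = -729*24996470 = -18222426630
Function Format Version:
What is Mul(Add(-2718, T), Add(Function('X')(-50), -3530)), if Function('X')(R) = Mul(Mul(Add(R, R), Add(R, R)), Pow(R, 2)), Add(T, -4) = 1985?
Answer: -18222426630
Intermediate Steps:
T = 1989 (T = Add(4, 1985) = 1989)
Function('X')(R) = Mul(4, Pow(R, 4)) (Function('X')(R) = Mul(Mul(Mul(2, R), Mul(2, R)), Pow(R, 2)) = Mul(Mul(4, Pow(R, 2)), Pow(R, 2)) = Mul(4, Pow(R, 4)))
Mul(Add(-2718, T), Add(Function('X')(-50), -3530)) = Mul(Add(-2718, 1989), Add(Mul(4, Pow(-50, 4)), -3530)) = Mul(-729, Add(Mul(4, 6250000), -3530)) = Mul(-729, Add(25000000, -3530)) = Mul(-729, 24996470) = -18222426630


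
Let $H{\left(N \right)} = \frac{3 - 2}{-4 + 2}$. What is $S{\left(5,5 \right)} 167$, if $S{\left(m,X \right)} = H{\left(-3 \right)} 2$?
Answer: $-167$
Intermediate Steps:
$H{\left(N \right)} = - \frac{1}{2}$ ($H{\left(N \right)} = 1 \frac{1}{-2} = 1 \left(- \frac{1}{2}\right) = - \frac{1}{2}$)
$S{\left(m,X \right)} = -1$ ($S{\left(m,X \right)} = \left(- \frac{1}{2}\right) 2 = -1$)
$S{\left(5,5 \right)} 167 = \left(-1\right) 167 = -167$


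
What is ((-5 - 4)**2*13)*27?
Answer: 28431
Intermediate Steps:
((-5 - 4)**2*13)*27 = ((-9)**2*13)*27 = (81*13)*27 = 1053*27 = 28431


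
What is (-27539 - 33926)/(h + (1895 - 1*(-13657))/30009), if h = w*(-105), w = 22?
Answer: 614834395/23101746 ≈ 26.614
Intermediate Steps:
h = -2310 (h = 22*(-105) = -2310)
(-27539 - 33926)/(h + (1895 - 1*(-13657))/30009) = (-27539 - 33926)/(-2310 + (1895 - 1*(-13657))/30009) = -61465/(-2310 + (1895 + 13657)*(1/30009)) = -61465/(-2310 + 15552*(1/30009)) = -61465/(-2310 + 5184/10003) = -61465/(-23101746/10003) = -61465*(-10003/23101746) = 614834395/23101746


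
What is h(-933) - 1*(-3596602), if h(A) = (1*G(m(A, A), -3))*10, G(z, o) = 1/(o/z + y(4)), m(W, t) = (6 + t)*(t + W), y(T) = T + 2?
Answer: 12442676970866/3459563 ≈ 3.5966e+6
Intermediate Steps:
y(T) = 2 + T
m(W, t) = (6 + t)*(W + t)
G(z, o) = 1/(6 + o/z) (G(z, o) = 1/(o/z + (2 + 4)) = 1/(o/z + 6) = 1/(6 + o/z))
h(A) = 10*(2*A² + 12*A)/(-3 + 12*A² + 72*A) (h(A) = (1*((A² + 6*A + 6*A + A*A)/(-3 + 6*(A² + 6*A + 6*A + A*A))))*10 = (1*((A² + 6*A + 6*A + A²)/(-3 + 6*(A² + 6*A + 6*A + A²))))*10 = (1*((2*A² + 12*A)/(-3 + 6*(2*A² + 12*A))))*10 = (1*((2*A² + 12*A)/(-3 + (12*A² + 72*A))))*10 = (1*((2*A² + 12*A)/(-3 + 12*A² + 72*A)))*10 = ((2*A² + 12*A)/(-3 + 12*A² + 72*A))*10 = 10*(2*A² + 12*A)/(-3 + 12*A² + 72*A))
h(-933) - 1*(-3596602) = (20/3)*(-933)*(6 - 933)/(-1 + 4*(-933)² + 24*(-933)) - 1*(-3596602) = (20/3)*(-933)*(-927)/(-1 + 4*870489 - 22392) + 3596602 = (20/3)*(-933)*(-927)/(-1 + 3481956 - 22392) + 3596602 = (20/3)*(-933)*(-927)/3459563 + 3596602 = (20/3)*(-933)*(1/3459563)*(-927) + 3596602 = 5765940/3459563 + 3596602 = 12442676970866/3459563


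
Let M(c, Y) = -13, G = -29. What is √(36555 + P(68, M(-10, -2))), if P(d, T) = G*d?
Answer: √34583 ≈ 185.97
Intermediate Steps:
P(d, T) = -29*d
√(36555 + P(68, M(-10, -2))) = √(36555 - 29*68) = √(36555 - 1972) = √34583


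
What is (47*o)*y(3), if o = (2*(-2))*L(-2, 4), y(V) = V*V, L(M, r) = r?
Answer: -6768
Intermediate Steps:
y(V) = V²
o = -16 (o = (2*(-2))*4 = -4*4 = -16)
(47*o)*y(3) = (47*(-16))*3² = -752*9 = -6768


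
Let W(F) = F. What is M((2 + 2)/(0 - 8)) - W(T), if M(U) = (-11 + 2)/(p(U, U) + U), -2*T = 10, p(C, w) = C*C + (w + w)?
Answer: 61/5 ≈ 12.200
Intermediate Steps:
p(C, w) = C**2 + 2*w
T = -5 (T = -1/2*10 = -5)
M(U) = -9/(U**2 + 3*U) (M(U) = (-11 + 2)/((U**2 + 2*U) + U) = -9/(U**2 + 3*U))
M((2 + 2)/(0 - 8)) - W(T) = -9/(((2 + 2)/(0 - 8))*(3 + (2 + 2)/(0 - 8))) - 1*(-5) = -9/((4/(-8))*(3 + 4/(-8))) + 5 = -9/((4*(-1/8))*(3 + 4*(-1/8))) + 5 = -9/((-1/2)*(3 - 1/2)) + 5 = -9*(-2)/5/2 + 5 = -9*(-2)*2/5 + 5 = 36/5 + 5 = 61/5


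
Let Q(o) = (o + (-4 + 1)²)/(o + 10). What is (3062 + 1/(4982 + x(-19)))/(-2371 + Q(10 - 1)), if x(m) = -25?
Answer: -288388365/223218667 ≈ -1.2920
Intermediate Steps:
Q(o) = (9 + o)/(10 + o) (Q(o) = (o + (-3)²)/(10 + o) = (o + 9)/(10 + o) = (9 + o)/(10 + o))
(3062 + 1/(4982 + x(-19)))/(-2371 + Q(10 - 1)) = (3062 + 1/(4982 - 25))/(-2371 + (9 + (10 - 1))/(10 + (10 - 1))) = (3062 + 1/4957)/(-2371 + (9 + 9)/(10 + 9)) = (3062 + 1/4957)/(-2371 + 18/19) = 15178335/(4957*(-2371 + (1/19)*18)) = 15178335/(4957*(-2371 + 18/19)) = 15178335/(4957*(-45031/19)) = (15178335/4957)*(-19/45031) = -288388365/223218667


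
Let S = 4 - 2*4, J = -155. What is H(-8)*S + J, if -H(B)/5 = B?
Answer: -315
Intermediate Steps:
H(B) = -5*B
S = -4 (S = 4 - 8 = -4)
H(-8)*S + J = -5*(-8)*(-4) - 155 = 40*(-4) - 155 = -160 - 155 = -315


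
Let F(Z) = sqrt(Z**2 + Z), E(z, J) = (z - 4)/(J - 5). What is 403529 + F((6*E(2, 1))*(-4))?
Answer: 403529 + 2*sqrt(33) ≈ 4.0354e+5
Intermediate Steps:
E(z, J) = (-4 + z)/(-5 + J)
F(Z) = sqrt(Z + Z**2)
403529 + F((6*E(2, 1))*(-4)) = 403529 + sqrt(((6*((-4 + 2)/(-5 + 1)))*(-4))*(1 + (6*((-4 + 2)/(-5 + 1)))*(-4))) = 403529 + sqrt(((6*(-2/(-4)))*(-4))*(1 + (6*(-2/(-4)))*(-4))) = 403529 + sqrt(((6*(-1/4*(-2)))*(-4))*(1 + (6*(-1/4*(-2)))*(-4))) = 403529 + sqrt(((6*(1/2))*(-4))*(1 + (6*(1/2))*(-4))) = 403529 + sqrt((3*(-4))*(1 + 3*(-4))) = 403529 + sqrt(-12*(1 - 12)) = 403529 + sqrt(-12*(-11)) = 403529 + sqrt(132) = 403529 + 2*sqrt(33)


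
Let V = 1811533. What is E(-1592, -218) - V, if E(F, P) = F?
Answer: -1813125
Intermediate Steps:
E(-1592, -218) - V = -1592 - 1*1811533 = -1592 - 1811533 = -1813125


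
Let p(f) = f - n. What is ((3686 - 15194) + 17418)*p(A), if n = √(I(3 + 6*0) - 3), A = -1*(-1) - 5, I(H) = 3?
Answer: -23640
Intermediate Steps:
A = -4 (A = 1 - 5 = -4)
n = 0 (n = √(3 - 3) = √0 = 0)
p(f) = f (p(f) = f - 1*0 = f + 0 = f)
((3686 - 15194) + 17418)*p(A) = ((3686 - 15194) + 17418)*(-4) = (-11508 + 17418)*(-4) = 5910*(-4) = -23640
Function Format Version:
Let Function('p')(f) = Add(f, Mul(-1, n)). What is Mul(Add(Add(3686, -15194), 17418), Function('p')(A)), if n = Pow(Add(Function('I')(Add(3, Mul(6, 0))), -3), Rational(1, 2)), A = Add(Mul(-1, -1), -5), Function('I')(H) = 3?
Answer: -23640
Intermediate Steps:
A = -4 (A = Add(1, -5) = -4)
n = 0 (n = Pow(Add(3, -3), Rational(1, 2)) = Pow(0, Rational(1, 2)) = 0)
Function('p')(f) = f (Function('p')(f) = Add(f, Mul(-1, 0)) = Add(f, 0) = f)
Mul(Add(Add(3686, -15194), 17418), Function('p')(A)) = Mul(Add(Add(3686, -15194), 17418), -4) = Mul(Add(-11508, 17418), -4) = Mul(5910, -4) = -23640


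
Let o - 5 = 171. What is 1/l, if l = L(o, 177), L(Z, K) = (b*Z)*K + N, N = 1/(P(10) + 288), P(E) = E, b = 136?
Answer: 298/1262528257 ≈ 2.3603e-7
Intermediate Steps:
N = 1/298 (N = 1/(10 + 288) = 1/298 ≈ 0.0033557)
o = 176 (o = 5 + 171 = 176)
L(Z, K) = 1/298 + 136*K*Z (L(Z, K) = (136*Z)*K + 1/298 = 136*K*Z + 1/298 = 1/298 + 136*K*Z)
l = 1262528257/298 (l = 1/298 + 136*177*176 = 1/298 + 4236672 = 1262528257/298 ≈ 4.2367e+6)
1/l = 1/(1262528257/298) = 298/1262528257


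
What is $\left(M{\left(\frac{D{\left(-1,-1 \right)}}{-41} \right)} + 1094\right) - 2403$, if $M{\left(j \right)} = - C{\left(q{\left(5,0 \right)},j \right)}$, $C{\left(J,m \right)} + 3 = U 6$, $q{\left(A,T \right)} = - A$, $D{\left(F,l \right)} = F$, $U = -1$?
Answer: $-1300$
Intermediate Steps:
$C{\left(J,m \right)} = -9$ ($C{\left(J,m \right)} = -3 - 6 = -9$)
$M{\left(j \right)} = 9$ ($M{\left(j \right)} = \left(-1\right) \left(-9\right) = 9$)
$\left(M{\left(\frac{D{\left(-1,-1 \right)}}{-41} \right)} + 1094\right) - 2403 = \left(9 + 1094\right) - 2403 = 1103 - 2403 = -1300$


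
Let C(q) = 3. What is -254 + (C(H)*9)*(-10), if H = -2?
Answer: -524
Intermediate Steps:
-254 + (C(H)*9)*(-10) = -254 + (3*9)*(-10) = -254 + 27*(-10) = -254 - 270 = -524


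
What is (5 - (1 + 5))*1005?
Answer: -1005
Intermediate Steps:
(5 - (1 + 5))*1005 = (5 - 6)*1005 = -1*1005 = -1005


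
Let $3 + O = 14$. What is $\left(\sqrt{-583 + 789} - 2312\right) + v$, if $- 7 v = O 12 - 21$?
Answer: $- \frac{16295}{7} + \sqrt{206} \approx -2313.5$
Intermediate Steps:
$O = 11$ ($O = -3 + 14 = 11$)
$v = - \frac{111}{7}$ ($v = - \frac{11 \cdot 12 - 21}{7} = - \frac{132 - 21}{7} = \left(- \frac{1}{7}\right) 111 = - \frac{111}{7} \approx -15.857$)
$\left(\sqrt{-583 + 789} - 2312\right) + v = \left(\sqrt{-583 + 789} - 2312\right) - \frac{111}{7} = \left(\sqrt{206} - 2312\right) - \frac{111}{7} = \left(-2312 + \sqrt{206}\right) - \frac{111}{7} = - \frac{16295}{7} + \sqrt{206}$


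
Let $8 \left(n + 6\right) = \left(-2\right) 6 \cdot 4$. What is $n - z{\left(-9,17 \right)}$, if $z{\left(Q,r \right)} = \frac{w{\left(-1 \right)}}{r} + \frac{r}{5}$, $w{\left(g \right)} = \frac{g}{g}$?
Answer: $- \frac{1314}{85} \approx -15.459$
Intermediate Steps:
$w{\left(g \right)} = 1$
$n = -12$ ($n = -6 + \frac{\left(-2\right) 6 \cdot 4}{8} = -6 + \frac{\left(-12\right) 4}{8} = -6 + \frac{1}{8} \left(-48\right) = -6 - 6 = -12$)
$z{\left(Q,r \right)} = \frac{1}{r} + \frac{r}{5}$ ($z{\left(Q,r \right)} = 1 \frac{1}{r} + \frac{r}{5} = \frac{1}{r} + r \frac{1}{5} = \frac{1}{r} + \frac{r}{5}$)
$n - z{\left(-9,17 \right)} = -12 - \left(\frac{1}{17} + \frac{1}{5} \cdot 17\right) = -12 - \left(\frac{1}{17} + \frac{17}{5}\right) = -12 - \frac{294}{85} = - \frac{1314}{85}$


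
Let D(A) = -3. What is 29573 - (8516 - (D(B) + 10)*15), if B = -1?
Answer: 21162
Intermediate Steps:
29573 - (8516 - (D(B) + 10)*15) = 29573 - (8516 - (-3 + 10)*15) = 29573 - (8516 - 7*15) = 29573 - (8516 - 1*105) = 29573 - (8516 - 105) = 29573 - 1*8411 = 29573 - 8411 = 21162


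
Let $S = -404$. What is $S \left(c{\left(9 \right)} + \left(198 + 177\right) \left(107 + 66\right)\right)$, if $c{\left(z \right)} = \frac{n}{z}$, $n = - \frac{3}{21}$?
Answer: $- \frac{1651198096}{63} \approx -2.621 \cdot 10^{7}$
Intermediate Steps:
$n = - \frac{1}{7}$ ($n = \left(-3\right) \frac{1}{21} = - \frac{1}{7} \approx -0.14286$)
$c{\left(z \right)} = - \frac{1}{7 z}$
$S \left(c{\left(9 \right)} + \left(198 + 177\right) \left(107 + 66\right)\right) = - 404 \left(- \frac{1}{7 \cdot 9} + \left(198 + 177\right) \left(107 + 66\right)\right) = - 404 \left(\left(- \frac{1}{7}\right) \frac{1}{9} + 375 \cdot 173\right) = - 404 \left(- \frac{1}{63} + 64875\right) = \left(-404\right) \frac{4087124}{63} = - \frac{1651198096}{63}$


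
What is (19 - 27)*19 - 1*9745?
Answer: -9897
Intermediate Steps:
(19 - 27)*19 - 1*9745 = -8*19 - 9745 = -152 - 9745 = -9897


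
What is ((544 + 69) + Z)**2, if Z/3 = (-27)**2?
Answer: 7840000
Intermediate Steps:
Z = 2187 (Z = 3*(-27)**2 = 3*729 = 2187)
((544 + 69) + Z)**2 = ((544 + 69) + 2187)**2 = (613 + 2187)**2 = 2800**2 = 7840000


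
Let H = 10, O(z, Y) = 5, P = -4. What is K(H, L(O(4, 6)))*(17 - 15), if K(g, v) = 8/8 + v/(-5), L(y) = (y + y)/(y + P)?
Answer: -2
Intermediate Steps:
L(y) = 2*y/(-4 + y) (L(y) = (y + y)/(y - 4) = (2*y)/(-4 + y) = 2*y/(-4 + y))
K(g, v) = 1 - v/5 (K(g, v) = 8*(⅛) + v*(-⅕) = 1 - v/5)
K(H, L(O(4, 6)))*(17 - 15) = (1 - 2*5/(5*(-4 + 5)))*(17 - 15) = (1 - 2*5/(5*1))*2 = (1 - 2*5/5)*2 = (1 - ⅕*10)*2 = (1 - 2)*2 = -1*2 = -2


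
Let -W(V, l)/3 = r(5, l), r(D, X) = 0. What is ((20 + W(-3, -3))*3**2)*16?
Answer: 2880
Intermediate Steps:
W(V, l) = 0 (W(V, l) = -3*0 = 0)
((20 + W(-3, -3))*3**2)*16 = ((20 + 0)*3**2)*16 = (20*9)*16 = 180*16 = 2880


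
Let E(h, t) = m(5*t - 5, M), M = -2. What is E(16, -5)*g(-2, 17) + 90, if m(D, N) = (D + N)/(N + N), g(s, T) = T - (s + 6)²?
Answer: 98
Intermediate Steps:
g(s, T) = T - (6 + s)²
m(D, N) = (D + N)/(2*N) (m(D, N) = (D + N)/((2*N)) = (D + N)*(1/(2*N)) = (D + N)/(2*N))
E(h, t) = 7/4 - 5*t/4 (E(h, t) = (½)*((5*t - 5) - 2)/(-2) = (½)*(-½)*((-5 + 5*t) - 2) = (½)*(-½)*(-7 + 5*t) = 7/4 - 5*t/4)
E(16, -5)*g(-2, 17) + 90 = (7/4 - 5/4*(-5))*(17 - (6 - 2)²) + 90 = (7/4 + 25/4)*(17 - 1*4²) + 90 = 8*(17 - 1*16) + 90 = 8*(17 - 16) + 90 = 8*1 + 90 = 8 + 90 = 98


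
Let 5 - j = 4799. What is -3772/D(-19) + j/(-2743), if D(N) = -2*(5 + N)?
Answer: -2553091/19201 ≈ -132.97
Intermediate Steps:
j = -4794 (j = 5 - 1*4799 = 5 - 4799 = -4794)
D(N) = -10 - 2*N
-3772/D(-19) + j/(-2743) = -3772/(-10 - 2*(-19)) - 4794/(-2743) = -3772/(-10 + 38) - 4794*(-1/2743) = -3772/28 + 4794/2743 = -3772*1/28 + 4794/2743 = -943/7 + 4794/2743 = -2553091/19201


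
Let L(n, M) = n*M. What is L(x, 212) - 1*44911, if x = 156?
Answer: -11839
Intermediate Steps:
L(n, M) = M*n
L(x, 212) - 1*44911 = 212*156 - 1*44911 = 33072 - 44911 = -11839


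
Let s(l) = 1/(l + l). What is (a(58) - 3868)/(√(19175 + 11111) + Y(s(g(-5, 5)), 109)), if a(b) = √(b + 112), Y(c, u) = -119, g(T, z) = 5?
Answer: (3868 - √170)/(119 - √30286) ≈ -70.054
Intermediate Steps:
s(l) = 1/(2*l)
a(b) = √(112 + b)
(a(58) - 3868)/(√(19175 + 11111) + Y(s(g(-5, 5)), 109)) = (√(112 + 58) - 3868)/(√(19175 + 11111) - 119) = (√170 - 3868)/(√30286 - 119) = (-3868 + √170)/(-119 + √30286)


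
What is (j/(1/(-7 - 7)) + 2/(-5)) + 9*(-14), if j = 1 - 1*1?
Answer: -632/5 ≈ -126.40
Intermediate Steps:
j = 0 (j = 1 - 1 = 0)
(j/(1/(-7 - 7)) + 2/(-5)) + 9*(-14) = (0/(1/(-7 - 7)) + 2/(-5)) + 9*(-14) = (0/(1/(-14)) + 2*(-⅕)) - 126 = (0/(-1/14) - ⅖) - 126 = (0*(-14) - ⅖) - 126 = (0 - ⅖) - 126 = -⅖ - 126 = -632/5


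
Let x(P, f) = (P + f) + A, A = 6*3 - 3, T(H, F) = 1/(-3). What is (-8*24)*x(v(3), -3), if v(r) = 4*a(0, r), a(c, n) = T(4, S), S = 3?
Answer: -2048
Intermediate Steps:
T(H, F) = -⅓
a(c, n) = -⅓
v(r) = -4/3 (v(r) = 4*(-⅓) = -4/3)
A = 15 (A = 18 - 3 = 15)
x(P, f) = 15 + P + f (x(P, f) = (P + f) + 15 = 15 + P + f)
(-8*24)*x(v(3), -3) = (-8*24)*(15 - 4/3 - 3) = -192*32/3 = -2048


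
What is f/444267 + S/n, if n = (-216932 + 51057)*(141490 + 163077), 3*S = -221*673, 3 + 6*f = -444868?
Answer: -22474773509702453/134666349318902250 ≈ -0.16689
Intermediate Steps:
f = -444871/6 (f = -1/2 + (1/6)*(-444868) = -1/2 - 222434/3 = -444871/6 ≈ -74145.)
S = -148733/3 (S = (-221*673)/3 = (1/3)*(-148733) = -148733/3 ≈ -49578.)
n = -50520051125 (n = -165875*304567 = -50520051125)
f/444267 + S/n = -444871/6/444267 - 148733/3/(-50520051125) = -444871/6*1/444267 - 148733/3*(-1/50520051125) = -444871/2665602 + 148733/151560153375 = -22474773509702453/134666349318902250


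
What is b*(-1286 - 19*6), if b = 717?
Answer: -1003800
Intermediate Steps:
b*(-1286 - 19*6) = 717*(-1286 - 19*6) = 717*(-1286 - 114) = 717*(-1400) = -1003800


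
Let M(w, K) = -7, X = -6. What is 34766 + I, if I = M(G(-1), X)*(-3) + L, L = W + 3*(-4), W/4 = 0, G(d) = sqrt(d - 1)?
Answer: 34775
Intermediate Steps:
G(d) = sqrt(-1 + d)
W = 0 (W = 4*0 = 0)
L = -12 (L = 0 + 3*(-4) = 0 - 12 = -12)
I = 9 (I = -7*(-3) - 12 = 21 - 12 = 9)
34766 + I = 34766 + 9 = 34775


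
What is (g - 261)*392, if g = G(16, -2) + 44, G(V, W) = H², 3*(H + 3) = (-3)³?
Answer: -28616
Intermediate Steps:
H = -12 (H = -3 + (⅓)*(-3)³ = -3 + (⅓)*(-27) = -3 - 9 = -12)
G(V, W) = 144 (G(V, W) = (-12)² = 144)
g = 188 (g = 144 + 44 = 188)
(g - 261)*392 = (188 - 261)*392 = -73*392 = -28616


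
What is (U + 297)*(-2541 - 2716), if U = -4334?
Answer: 21222509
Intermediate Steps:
(U + 297)*(-2541 - 2716) = (-4334 + 297)*(-2541 - 2716) = -4037*(-5257) = 21222509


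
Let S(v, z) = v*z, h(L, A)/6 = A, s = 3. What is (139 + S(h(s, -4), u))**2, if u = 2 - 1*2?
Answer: 19321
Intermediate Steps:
h(L, A) = 6*A
u = 0 (u = 2 - 2 = 0)
(139 + S(h(s, -4), u))**2 = (139 + (6*(-4))*0)**2 = (139 - 24*0)**2 = (139 + 0)**2 = 139**2 = 19321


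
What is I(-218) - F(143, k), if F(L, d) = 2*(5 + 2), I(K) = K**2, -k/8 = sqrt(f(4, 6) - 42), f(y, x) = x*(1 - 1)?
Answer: 47510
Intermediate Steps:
f(y, x) = 0 (f(y, x) = x*0 = 0)
k = -8*I*sqrt(42) (k = -8*sqrt(0 - 42) = -8*I*sqrt(42) ≈ -51.846*I)
F(L, d) = 14 (F(L, d) = 2*7 = 14)
I(-218) - F(143, k) = (-218)**2 - 1*14 = 47524 - 14 = 47510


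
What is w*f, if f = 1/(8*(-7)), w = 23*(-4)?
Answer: 23/14 ≈ 1.6429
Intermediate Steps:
w = -92
f = -1/56 (f = 1/(-56) = -1/56 ≈ -0.017857)
w*f = -92*(-1/56) = 23/14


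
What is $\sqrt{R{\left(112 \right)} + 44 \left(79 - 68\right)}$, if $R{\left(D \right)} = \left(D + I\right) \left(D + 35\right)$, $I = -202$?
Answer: $i \sqrt{12746} \approx 112.9 i$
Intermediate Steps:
$R{\left(D \right)} = \left(-202 + D\right) \left(35 + D\right)$ ($R{\left(D \right)} = \left(D - 202\right) \left(D + 35\right) = \left(-202 + D\right) \left(35 + D\right)$)
$\sqrt{R{\left(112 \right)} + 44 \left(79 - 68\right)} = \sqrt{\left(-7070 + 112^{2} - 18704\right) + 44 \left(79 - 68\right)} = \sqrt{\left(-7070 + 12544 - 18704\right) + 44 \cdot 11} = \sqrt{-13230 + 484} = \sqrt{-12746} = i \sqrt{12746}$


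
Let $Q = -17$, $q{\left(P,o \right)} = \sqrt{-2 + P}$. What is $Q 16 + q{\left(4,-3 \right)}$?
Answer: $-272 + \sqrt{2} \approx -270.59$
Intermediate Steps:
$Q 16 + q{\left(4,-3 \right)} = \left(-17\right) 16 + \sqrt{-2 + 4} = -272 + \sqrt{2}$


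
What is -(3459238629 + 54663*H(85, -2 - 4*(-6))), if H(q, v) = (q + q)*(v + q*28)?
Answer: -25780328049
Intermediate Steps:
H(q, v) = 2*q*(v + 28*q) (H(q, v) = (2*q)*(v + 28*q) = 2*q*(v + 28*q))
-(3459238629 + 54663*H(85, -2 - 4*(-6))) = -54663/(1/(2*85*((-2 - 4*(-6)) + 28*85) + 63283)) = -54663/(1/(2*85*((-2 + 24) + 2380) + 63283)) = -54663/(1/(2*85*(22 + 2380) + 63283)) = -54663/(1/(2*85*2402 + 63283)) = -54663/(1/(408340 + 63283)) = -54663/(1/471623) = -54663/1/471623 = -54663*471623 = -25780328049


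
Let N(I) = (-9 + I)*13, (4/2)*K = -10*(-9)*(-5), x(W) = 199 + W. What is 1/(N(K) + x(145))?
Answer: -1/2698 ≈ -0.00037064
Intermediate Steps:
K = -225 (K = (-10*(-9)*(-5))/2 = (90*(-5))/2 = (½)*(-450) = -225)
N(I) = -117 + 13*I
1/(N(K) + x(145)) = 1/((-117 + 13*(-225)) + (199 + 145)) = 1/((-117 - 2925) + 344) = 1/(-3042 + 344) = 1/(-2698) = -1/2698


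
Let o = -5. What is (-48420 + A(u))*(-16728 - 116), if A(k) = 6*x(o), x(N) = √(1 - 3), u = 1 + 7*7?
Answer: 815586480 - 101064*I*√2 ≈ 8.1559e+8 - 1.4293e+5*I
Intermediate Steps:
u = 50 (u = 1 + 49 = 50)
x(N) = I*√2 (x(N) = √(-2) = I*√2)
A(k) = 6*I*√2 (A(k) = 6*(I*√2) = 6*I*√2)
(-48420 + A(u))*(-16728 - 116) = (-48420 + 6*I*√2)*(-16728 - 116) = (-48420 + 6*I*√2)*(-16844) = 815586480 - 101064*I*√2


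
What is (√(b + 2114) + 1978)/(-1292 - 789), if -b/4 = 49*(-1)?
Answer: -1978/2081 - √2310/2081 ≈ -0.97360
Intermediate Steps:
b = 196 (b = -196*(-1) = -4*(-49) = 196)
(√(b + 2114) + 1978)/(-1292 - 789) = (√(196 + 2114) + 1978)/(-1292 - 789) = (√2310 + 1978)/(-2081) = (1978 + √2310)*(-1/2081) = -1978/2081 - √2310/2081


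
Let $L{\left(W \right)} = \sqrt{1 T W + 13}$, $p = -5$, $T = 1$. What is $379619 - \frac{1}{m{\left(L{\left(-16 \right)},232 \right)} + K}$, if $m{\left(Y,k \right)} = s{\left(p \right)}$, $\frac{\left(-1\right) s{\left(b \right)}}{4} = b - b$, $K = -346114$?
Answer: $\frac{131391450567}{346114} \approx 3.7962 \cdot 10^{5}$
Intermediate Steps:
$s{\left(b \right)} = 0$ ($s{\left(b \right)} = - 4 \left(b - b\right) = \left(-4\right) 0 = 0$)
$L{\left(W \right)} = \sqrt{13 + W}$ ($L{\left(W \right)} = \sqrt{1 \cdot 1 W + 13} = \sqrt{1 W + 13} = \sqrt{W + 13} = \sqrt{13 + W}$)
$m{\left(Y,k \right)} = 0$
$379619 - \frac{1}{m{\left(L{\left(-16 \right)},232 \right)} + K} = 379619 - \frac{1}{0 - 346114} = 379619 - \frac{1}{-346114} = 379619 - - \frac{1}{346114} = 379619 + \frac{1}{346114} = \frac{131391450567}{346114}$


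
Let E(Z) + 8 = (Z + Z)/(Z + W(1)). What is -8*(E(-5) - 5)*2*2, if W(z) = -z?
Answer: 1088/3 ≈ 362.67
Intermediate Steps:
E(Z) = -8 + 2*Z/(-1 + Z) (E(Z) = -8 + (Z + Z)/(Z - 1*1) = -8 + (2*Z)/(Z - 1) = -8 + (2*Z)/(-1 + Z) = -8 + 2*Z/(-1 + Z))
-8*(E(-5) - 5)*2*2 = -8*(2*(4 - 3*(-5))/(-1 - 5) - 5)*2*2 = -8*(2*(4 + 15)/(-6) - 5)*2*2 = -8*(2*(-⅙)*19 - 5)*2*2 = -8*(-19/3 - 5)*2*2 = -(-272)*2/3*2 = -8*(-68/3)*2 = (544/3)*2 = 1088/3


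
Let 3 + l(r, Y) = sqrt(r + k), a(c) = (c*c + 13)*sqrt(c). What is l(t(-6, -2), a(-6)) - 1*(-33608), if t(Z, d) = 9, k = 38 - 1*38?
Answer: 33608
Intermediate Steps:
k = 0 (k = 38 - 38 = 0)
a(c) = sqrt(c)*(13 + c**2) (a(c) = (c**2 + 13)*sqrt(c) = (13 + c**2)*sqrt(c) = sqrt(c)*(13 + c**2))
l(r, Y) = -3 + sqrt(r) (l(r, Y) = -3 + sqrt(r + 0) = -3 + sqrt(r))
l(t(-6, -2), a(-6)) - 1*(-33608) = (-3 + sqrt(9)) - 1*(-33608) = (-3 + 3) + 33608 = 0 + 33608 = 33608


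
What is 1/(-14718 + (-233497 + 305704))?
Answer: 1/57489 ≈ 1.7395e-5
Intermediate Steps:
1/(-14718 + (-233497 + 305704)) = 1/(-14718 + 72207) = 1/57489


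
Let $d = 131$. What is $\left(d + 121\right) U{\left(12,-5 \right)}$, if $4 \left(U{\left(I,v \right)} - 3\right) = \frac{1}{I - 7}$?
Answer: $\frac{3843}{5} \approx 768.6$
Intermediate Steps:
$U{\left(I,v \right)} = 3 + \frac{1}{4 \left(-7 + I\right)}$ ($U{\left(I,v \right)} = 3 + \frac{1}{4 \left(I - 7\right)} = 3 + \frac{1}{4 \left(-7 + I\right)}$)
$\left(d + 121\right) U{\left(12,-5 \right)} = \left(131 + 121\right) \frac{-83 + 12 \cdot 12}{4 \left(-7 + 12\right)} = 252 \frac{-83 + 144}{4 \cdot 5} = 252 \cdot \frac{1}{4} \cdot \frac{1}{5} \cdot 61 = 252 \cdot \frac{61}{20} = \frac{3843}{5}$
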